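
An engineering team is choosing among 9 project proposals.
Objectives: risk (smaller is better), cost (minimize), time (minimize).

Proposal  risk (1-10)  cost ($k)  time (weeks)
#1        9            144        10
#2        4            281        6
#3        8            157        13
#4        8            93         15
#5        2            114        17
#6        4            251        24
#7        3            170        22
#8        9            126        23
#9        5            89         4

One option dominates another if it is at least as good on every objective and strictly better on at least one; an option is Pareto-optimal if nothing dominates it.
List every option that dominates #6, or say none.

#5, #7

#5: risk 2≤4, cost 114≤251, time 17≤24 — dominates #6.
#7: risk 3≤4, cost 170≤251, time 22≤24 — dominates #6.
Others (#1, #2, #3, #4, #8, #9) are each worse than #6 on at least one objective.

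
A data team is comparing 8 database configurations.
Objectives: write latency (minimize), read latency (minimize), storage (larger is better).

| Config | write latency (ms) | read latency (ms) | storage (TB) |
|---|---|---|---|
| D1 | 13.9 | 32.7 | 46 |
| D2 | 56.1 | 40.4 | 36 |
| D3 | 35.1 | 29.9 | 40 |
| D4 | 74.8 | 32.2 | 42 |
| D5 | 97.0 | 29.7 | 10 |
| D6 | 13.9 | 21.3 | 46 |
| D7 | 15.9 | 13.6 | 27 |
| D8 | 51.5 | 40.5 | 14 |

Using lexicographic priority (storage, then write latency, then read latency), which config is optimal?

D6

First maximize storage: best is 46, kept {D1, D6}.
Then minimize write latency: best is 13.9, kept {D1, D6}.
Then minimize read latency: best is 21.3, kept {D6}.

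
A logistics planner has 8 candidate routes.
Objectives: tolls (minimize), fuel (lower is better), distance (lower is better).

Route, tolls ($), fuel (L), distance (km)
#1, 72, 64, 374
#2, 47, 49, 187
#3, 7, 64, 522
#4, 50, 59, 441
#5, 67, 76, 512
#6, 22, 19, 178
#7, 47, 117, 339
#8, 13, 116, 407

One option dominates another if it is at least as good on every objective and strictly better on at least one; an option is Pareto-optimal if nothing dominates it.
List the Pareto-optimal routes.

#3, #6, #8

#1: dominated by #2 (tolls 47≤72, fuel 49≤64, distance 187≤374).
#2: dominated by #6 (tolls 22≤47, fuel 19≤49, distance 178≤187).
#3: not dominated (best tolls).
#4: dominated by #2 (tolls 47≤50, fuel 49≤59, distance 187≤441).
#5: dominated by #2 (tolls 47≤67, fuel 49≤76, distance 187≤512).
#6: not dominated (best fuel).
#7: dominated by #2 (tolls 47≤47, fuel 49≤117, distance 187≤339).
#8: not dominated.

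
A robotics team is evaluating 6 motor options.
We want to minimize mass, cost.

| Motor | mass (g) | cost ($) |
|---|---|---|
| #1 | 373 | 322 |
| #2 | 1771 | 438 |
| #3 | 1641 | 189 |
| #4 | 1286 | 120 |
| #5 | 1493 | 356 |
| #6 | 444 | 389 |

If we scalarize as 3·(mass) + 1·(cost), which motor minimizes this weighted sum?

#1: 3·373 + 1·322 = 1441
#2: 3·1771 + 1·438 = 5751
#3: 3·1641 + 1·189 = 5112
#4: 3·1286 + 1·120 = 3978
#5: 3·1493 + 1·356 = 4835
#6: 3·444 + 1·389 = 1721
Lowest: #1 at 1441.

#1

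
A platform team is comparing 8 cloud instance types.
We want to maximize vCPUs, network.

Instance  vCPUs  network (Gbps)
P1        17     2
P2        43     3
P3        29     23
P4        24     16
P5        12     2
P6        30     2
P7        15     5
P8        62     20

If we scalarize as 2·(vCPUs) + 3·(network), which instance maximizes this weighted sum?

P1: 2·17 + 3·2 = 40
P2: 2·43 + 3·3 = 95
P3: 2·29 + 3·23 = 127
P4: 2·24 + 3·16 = 96
P5: 2·12 + 3·2 = 30
P6: 2·30 + 3·2 = 66
P7: 2·15 + 3·5 = 45
P8: 2·62 + 3·20 = 184
Highest: P8 at 184.

P8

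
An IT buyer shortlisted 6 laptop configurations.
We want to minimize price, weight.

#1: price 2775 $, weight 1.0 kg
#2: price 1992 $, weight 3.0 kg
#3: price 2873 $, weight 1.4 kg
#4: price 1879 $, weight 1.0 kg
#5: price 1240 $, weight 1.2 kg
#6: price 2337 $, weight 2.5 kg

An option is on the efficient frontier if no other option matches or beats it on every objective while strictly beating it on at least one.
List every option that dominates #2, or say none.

#4, #5

#4: price 1879≤1992, weight 1.0≤3.0 — dominates #2.
#5: price 1240≤1992, weight 1.2≤3.0 — dominates #2.
Others (#1, #3, #6) are each worse than #2 on at least one objective.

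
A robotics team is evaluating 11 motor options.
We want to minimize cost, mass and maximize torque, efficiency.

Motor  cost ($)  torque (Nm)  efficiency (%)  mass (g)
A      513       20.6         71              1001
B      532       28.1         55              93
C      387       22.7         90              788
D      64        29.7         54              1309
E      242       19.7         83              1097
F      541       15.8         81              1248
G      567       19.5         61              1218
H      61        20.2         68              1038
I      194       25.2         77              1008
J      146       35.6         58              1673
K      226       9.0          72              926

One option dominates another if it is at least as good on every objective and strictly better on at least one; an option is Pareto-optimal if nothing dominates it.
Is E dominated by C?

C vs E: C is worse on cost (387 vs 242), so it does not dominate E.

No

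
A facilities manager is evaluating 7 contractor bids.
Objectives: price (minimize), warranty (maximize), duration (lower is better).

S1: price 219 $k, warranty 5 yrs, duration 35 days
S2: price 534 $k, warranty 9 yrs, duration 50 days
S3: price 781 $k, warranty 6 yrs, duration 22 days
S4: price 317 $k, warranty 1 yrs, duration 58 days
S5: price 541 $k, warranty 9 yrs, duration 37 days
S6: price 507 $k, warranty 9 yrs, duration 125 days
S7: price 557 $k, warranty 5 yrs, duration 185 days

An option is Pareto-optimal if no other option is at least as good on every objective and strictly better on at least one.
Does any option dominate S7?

S1 vs S7: price 219≤557, warranty 5≥5, duration 35≤185 — S1 is at least as good on every objective and strictly better on at least one, so S1 dominates S7.

Yes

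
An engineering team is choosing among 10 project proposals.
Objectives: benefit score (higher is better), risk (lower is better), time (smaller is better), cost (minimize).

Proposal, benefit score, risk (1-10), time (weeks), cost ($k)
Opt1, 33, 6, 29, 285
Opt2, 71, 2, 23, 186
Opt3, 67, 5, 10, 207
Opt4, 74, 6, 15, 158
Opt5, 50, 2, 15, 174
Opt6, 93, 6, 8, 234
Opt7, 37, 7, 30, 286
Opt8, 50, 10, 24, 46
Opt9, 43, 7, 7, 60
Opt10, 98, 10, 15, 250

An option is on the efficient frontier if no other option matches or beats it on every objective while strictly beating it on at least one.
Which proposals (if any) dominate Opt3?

none

Opt1: worse on benefit score (33 vs 67).
Opt2: worse on time (23 vs 10).
Opt4: worse on risk (6 vs 5).
Opt5: worse on benefit score (50 vs 67).
Opt6: worse on risk (6 vs 5).
Opt7: worse on benefit score (37 vs 67).
Opt8: worse on benefit score (50 vs 67).
Opt9: worse on benefit score (43 vs 67).
Opt10: worse on risk (10 vs 5).
No option dominates Opt3.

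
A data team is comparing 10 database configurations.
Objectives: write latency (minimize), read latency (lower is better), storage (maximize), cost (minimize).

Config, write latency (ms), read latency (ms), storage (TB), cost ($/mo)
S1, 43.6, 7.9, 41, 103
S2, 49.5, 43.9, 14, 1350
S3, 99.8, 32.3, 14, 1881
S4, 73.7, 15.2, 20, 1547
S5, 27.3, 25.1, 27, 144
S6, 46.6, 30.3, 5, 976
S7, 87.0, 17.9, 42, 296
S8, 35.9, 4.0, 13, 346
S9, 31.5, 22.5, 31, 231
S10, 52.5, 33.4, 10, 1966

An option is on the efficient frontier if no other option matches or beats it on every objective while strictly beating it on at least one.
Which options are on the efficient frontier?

S1: not dominated (best cost).
S2: dominated by S1 (write latency 43.6≤49.5, read latency 7.9≤43.9, storage 41≥14, cost 103≤1350).
S3: dominated by S1 (write latency 43.6≤99.8, read latency 7.9≤32.3, storage 41≥14, cost 103≤1881).
S4: dominated by S1 (write latency 43.6≤73.7, read latency 7.9≤15.2, storage 41≥20, cost 103≤1547).
S5: not dominated (best write latency).
S6: dominated by S1 (write latency 43.6≤46.6, read latency 7.9≤30.3, storage 41≥5, cost 103≤976).
S7: not dominated (best storage).
S8: not dominated (best read latency).
S9: not dominated.
S10: dominated by S1 (write latency 43.6≤52.5, read latency 7.9≤33.4, storage 41≥10, cost 103≤1966).

S1, S5, S7, S8, S9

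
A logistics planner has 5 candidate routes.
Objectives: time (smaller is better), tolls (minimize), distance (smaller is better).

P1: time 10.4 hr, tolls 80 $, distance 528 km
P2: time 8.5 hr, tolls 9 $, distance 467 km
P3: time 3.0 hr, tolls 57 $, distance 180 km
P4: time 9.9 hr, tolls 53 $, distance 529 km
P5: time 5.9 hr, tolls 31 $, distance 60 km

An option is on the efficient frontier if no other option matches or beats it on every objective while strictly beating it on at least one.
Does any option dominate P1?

P2 vs P1: time 8.5≤10.4, tolls 9≤80, distance 467≤528 — P2 is at least as good on every objective and strictly better on at least one, so P2 dominates P1.

Yes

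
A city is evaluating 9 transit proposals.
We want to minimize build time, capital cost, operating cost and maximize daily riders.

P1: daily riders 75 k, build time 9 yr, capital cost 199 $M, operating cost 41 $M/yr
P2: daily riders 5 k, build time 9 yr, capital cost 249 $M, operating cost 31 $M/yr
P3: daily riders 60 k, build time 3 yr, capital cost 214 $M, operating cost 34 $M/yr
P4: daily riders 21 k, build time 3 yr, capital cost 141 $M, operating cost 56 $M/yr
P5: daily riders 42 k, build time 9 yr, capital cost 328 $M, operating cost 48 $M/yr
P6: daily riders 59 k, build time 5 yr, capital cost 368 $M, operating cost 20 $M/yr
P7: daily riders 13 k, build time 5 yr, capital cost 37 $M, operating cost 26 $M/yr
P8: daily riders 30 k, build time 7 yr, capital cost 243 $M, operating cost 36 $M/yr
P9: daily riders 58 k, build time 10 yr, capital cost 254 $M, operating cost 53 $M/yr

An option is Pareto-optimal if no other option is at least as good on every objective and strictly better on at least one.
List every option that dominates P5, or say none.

P1, P3

P1: daily riders 75≥42, build time 9≤9, capital cost 199≤328, operating cost 41≤48 — dominates P5.
P3: daily riders 60≥42, build time 3≤9, capital cost 214≤328, operating cost 34≤48 — dominates P5.
Others (P2, P4, P6, P7, P8, P9) are each worse than P5 on at least one objective.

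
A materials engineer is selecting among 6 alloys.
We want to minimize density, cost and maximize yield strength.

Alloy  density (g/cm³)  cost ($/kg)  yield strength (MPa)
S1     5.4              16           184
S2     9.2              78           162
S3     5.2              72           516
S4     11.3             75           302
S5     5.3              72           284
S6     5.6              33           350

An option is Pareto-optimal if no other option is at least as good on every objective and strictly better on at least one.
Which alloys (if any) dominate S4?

S3, S6

S3: density 5.2≤11.3, cost 72≤75, yield strength 516≥302 — dominates S4.
S6: density 5.6≤11.3, cost 33≤75, yield strength 350≥302 — dominates S4.
Others (S1, S2, S5) are each worse than S4 on at least one objective.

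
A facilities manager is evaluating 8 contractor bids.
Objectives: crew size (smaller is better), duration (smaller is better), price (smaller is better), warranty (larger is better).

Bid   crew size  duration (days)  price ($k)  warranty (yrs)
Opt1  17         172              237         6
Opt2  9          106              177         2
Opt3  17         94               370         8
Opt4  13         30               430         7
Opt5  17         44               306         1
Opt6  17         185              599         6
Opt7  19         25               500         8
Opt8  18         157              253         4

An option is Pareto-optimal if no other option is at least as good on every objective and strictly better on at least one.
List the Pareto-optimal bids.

Opt1: not dominated.
Opt2: not dominated (best crew size).
Opt3: not dominated.
Opt4: not dominated.
Opt5: not dominated.
Opt6: dominated by Opt1 (crew size 17≤17, duration 172≤185, price 237≤599, warranty 6≥6).
Opt7: not dominated (best duration).
Opt8: not dominated.

Opt1, Opt2, Opt3, Opt4, Opt5, Opt7, Opt8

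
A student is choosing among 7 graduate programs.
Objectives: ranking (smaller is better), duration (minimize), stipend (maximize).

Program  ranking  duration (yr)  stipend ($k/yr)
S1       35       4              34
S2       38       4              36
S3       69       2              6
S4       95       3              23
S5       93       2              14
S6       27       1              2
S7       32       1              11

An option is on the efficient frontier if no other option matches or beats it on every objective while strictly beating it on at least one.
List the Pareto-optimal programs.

S1: not dominated.
S2: not dominated (best stipend).
S3: dominated by S7 (ranking 32≤69, duration 1≤2, stipend 11≥6).
S4: not dominated.
S5: not dominated.
S6: not dominated (best ranking).
S7: not dominated.

S1, S2, S4, S5, S6, S7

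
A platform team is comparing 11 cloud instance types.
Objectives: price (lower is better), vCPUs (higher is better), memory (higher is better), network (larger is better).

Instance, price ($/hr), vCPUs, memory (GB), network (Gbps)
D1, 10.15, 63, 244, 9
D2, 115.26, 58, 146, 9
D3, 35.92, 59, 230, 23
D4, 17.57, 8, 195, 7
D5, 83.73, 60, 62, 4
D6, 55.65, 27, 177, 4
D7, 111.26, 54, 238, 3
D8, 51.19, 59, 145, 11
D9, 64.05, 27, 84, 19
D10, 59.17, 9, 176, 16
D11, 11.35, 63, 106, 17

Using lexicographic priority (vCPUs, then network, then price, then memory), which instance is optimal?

First maximize vCPUs: best is 63, kept {D1, D11}.
Then maximize network: best is 17, kept {D11}.

D11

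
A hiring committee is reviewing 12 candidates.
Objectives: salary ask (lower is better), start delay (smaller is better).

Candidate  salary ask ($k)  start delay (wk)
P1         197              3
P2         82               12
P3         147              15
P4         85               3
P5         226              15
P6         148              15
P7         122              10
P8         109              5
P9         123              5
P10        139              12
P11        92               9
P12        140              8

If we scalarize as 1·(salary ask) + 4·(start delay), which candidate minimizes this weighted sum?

P4

P1: 1·197 + 4·3 = 209
P2: 1·82 + 4·12 = 130
P3: 1·147 + 4·15 = 207
P4: 1·85 + 4·3 = 97
P5: 1·226 + 4·15 = 286
P6: 1·148 + 4·15 = 208
P7: 1·122 + 4·10 = 162
P8: 1·109 + 4·5 = 129
P9: 1·123 + 4·5 = 143
P10: 1·139 + 4·12 = 187
P11: 1·92 + 4·9 = 128
P12: 1·140 + 4·8 = 172
Lowest: P4 at 97.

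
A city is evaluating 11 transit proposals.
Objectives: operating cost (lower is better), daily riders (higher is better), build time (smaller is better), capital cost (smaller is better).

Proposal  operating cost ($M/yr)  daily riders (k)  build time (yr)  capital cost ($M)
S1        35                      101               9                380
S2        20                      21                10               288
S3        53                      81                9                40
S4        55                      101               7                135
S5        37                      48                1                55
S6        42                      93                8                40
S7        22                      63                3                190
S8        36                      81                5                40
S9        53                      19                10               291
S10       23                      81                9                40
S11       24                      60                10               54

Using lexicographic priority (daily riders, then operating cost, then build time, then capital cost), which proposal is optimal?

S1

First maximize daily riders: best is 101, kept {S1, S4}.
Then minimize operating cost: best is 35, kept {S1}.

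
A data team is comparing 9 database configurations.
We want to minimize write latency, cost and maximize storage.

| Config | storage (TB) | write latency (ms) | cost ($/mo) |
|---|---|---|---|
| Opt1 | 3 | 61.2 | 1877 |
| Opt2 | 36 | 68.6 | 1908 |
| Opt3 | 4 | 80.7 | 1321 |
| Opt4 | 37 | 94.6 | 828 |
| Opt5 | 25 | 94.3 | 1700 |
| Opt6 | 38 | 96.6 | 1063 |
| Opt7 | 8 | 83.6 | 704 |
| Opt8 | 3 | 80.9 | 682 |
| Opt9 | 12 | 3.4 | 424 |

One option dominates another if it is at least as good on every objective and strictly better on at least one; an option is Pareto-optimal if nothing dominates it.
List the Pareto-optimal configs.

Opt2, Opt4, Opt5, Opt6, Opt9

Opt1: dominated by Opt9 (storage 12≥3, write latency 3.4≤61.2, cost 424≤1877).
Opt2: not dominated.
Opt3: dominated by Opt9 (storage 12≥4, write latency 3.4≤80.7, cost 424≤1321).
Opt4: not dominated.
Opt5: not dominated.
Opt6: not dominated (best storage).
Opt7: dominated by Opt9 (storage 12≥8, write latency 3.4≤83.6, cost 424≤704).
Opt8: dominated by Opt9 (storage 12≥3, write latency 3.4≤80.9, cost 424≤682).
Opt9: not dominated (best write latency).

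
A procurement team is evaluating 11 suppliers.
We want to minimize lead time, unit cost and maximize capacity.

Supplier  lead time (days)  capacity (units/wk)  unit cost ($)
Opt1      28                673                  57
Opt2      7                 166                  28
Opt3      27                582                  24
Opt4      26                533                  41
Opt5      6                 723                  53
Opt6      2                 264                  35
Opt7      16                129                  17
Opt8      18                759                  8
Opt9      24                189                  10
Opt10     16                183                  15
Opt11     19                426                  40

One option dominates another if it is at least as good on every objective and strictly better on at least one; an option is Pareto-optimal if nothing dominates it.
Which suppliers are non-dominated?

Opt2, Opt5, Opt6, Opt8, Opt10

Opt1: dominated by Opt5 (lead time 6≤28, capacity 723≥673, unit cost 53≤57).
Opt2: not dominated.
Opt3: dominated by Opt8 (lead time 18≤27, capacity 759≥582, unit cost 8≤24).
Opt4: dominated by Opt8 (lead time 18≤26, capacity 759≥533, unit cost 8≤41).
Opt5: not dominated.
Opt6: not dominated (best lead time).
Opt7: dominated by Opt10 (lead time 16≤16, capacity 183≥129, unit cost 15≤17).
Opt8: not dominated (best capacity).
Opt9: dominated by Opt8 (lead time 18≤24, capacity 759≥189, unit cost 8≤10).
Opt10: not dominated.
Opt11: dominated by Opt8 (lead time 18≤19, capacity 759≥426, unit cost 8≤40).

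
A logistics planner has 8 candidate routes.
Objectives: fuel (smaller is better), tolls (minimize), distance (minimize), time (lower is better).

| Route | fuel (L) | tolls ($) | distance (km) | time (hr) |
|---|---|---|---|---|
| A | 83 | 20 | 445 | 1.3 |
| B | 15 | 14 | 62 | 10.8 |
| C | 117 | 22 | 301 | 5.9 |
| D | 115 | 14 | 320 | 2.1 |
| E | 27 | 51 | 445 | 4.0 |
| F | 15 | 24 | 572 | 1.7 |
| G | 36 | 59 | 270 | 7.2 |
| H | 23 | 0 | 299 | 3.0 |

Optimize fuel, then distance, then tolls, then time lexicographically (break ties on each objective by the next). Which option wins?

B

First minimize fuel: best is 15, kept {B, F}.
Then minimize distance: best is 62, kept {B}.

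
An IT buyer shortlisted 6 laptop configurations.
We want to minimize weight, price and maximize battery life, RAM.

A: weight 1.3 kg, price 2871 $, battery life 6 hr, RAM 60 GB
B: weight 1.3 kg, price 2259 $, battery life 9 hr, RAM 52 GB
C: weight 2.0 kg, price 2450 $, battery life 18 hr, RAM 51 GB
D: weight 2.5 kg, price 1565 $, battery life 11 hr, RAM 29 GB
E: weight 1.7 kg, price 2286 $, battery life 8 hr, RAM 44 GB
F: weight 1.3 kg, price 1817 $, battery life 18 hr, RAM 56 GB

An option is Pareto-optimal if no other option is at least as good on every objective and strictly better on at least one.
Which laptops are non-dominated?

A: not dominated (best RAM).
B: dominated by F (weight 1.3≤1.3, price 1817≤2259, battery life 18≥9, RAM 56≥52).
C: dominated by F (weight 1.3≤2.0, price 1817≤2450, battery life 18≥18, RAM 56≥51).
D: not dominated (best price).
E: dominated by B (weight 1.3≤1.7, price 2259≤2286, battery life 9≥8, RAM 52≥44).
F: not dominated.

A, D, F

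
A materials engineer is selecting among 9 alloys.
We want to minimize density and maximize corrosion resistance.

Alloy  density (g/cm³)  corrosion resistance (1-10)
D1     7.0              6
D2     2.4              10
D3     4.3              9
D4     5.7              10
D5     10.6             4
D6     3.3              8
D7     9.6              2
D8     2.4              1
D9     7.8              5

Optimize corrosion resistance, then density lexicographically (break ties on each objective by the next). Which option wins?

First maximize corrosion resistance: best is 10, kept {D2, D4}.
Then minimize density: best is 2.4, kept {D2}.

D2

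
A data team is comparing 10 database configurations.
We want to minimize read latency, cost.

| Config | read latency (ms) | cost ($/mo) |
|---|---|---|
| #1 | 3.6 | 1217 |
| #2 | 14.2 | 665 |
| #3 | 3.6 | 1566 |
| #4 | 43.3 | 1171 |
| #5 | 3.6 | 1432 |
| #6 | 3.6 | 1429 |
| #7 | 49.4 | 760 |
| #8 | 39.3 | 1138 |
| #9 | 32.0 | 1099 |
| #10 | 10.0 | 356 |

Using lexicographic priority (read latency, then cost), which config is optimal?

First minimize read latency: best is 3.6, kept {#1, #3, #5, #6}.
Then minimize cost: best is 1217, kept {#1}.

#1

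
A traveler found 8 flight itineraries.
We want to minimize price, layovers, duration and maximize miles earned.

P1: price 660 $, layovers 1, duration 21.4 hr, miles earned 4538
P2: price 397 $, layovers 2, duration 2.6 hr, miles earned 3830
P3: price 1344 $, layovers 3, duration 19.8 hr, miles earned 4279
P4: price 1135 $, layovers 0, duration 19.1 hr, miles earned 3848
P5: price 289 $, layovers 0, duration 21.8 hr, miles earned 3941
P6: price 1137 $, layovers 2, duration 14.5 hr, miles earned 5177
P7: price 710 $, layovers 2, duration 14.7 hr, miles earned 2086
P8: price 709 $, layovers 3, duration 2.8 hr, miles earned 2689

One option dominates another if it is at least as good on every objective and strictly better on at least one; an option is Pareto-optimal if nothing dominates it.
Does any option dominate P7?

Yes

P2 vs P7: price 397≤710, layovers 2≤2, duration 2.6≤14.7, miles earned 3830≥2086 — P2 is at least as good on every objective and strictly better on at least one, so P2 dominates P7.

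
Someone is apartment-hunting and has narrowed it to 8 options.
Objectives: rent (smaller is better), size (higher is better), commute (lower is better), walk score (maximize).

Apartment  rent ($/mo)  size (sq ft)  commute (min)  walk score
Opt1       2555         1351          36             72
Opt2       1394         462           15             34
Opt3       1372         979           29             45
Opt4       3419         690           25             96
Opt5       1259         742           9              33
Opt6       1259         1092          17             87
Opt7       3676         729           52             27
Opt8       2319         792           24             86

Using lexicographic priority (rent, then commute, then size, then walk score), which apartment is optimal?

Opt5

First minimize rent: best is 1259, kept {Opt5, Opt6}.
Then minimize commute: best is 9, kept {Opt5}.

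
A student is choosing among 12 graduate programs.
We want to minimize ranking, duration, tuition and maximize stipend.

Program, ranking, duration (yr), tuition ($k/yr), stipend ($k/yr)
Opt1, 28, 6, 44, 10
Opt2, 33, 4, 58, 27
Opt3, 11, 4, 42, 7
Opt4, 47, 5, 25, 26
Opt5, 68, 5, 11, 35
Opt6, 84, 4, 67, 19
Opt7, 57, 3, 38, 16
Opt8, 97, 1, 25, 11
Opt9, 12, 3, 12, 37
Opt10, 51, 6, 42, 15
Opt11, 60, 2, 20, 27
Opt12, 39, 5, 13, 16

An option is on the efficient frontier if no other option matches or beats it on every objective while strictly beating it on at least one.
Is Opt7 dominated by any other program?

Yes

Opt9 vs Opt7: ranking 12≤57, duration 3≤3, tuition 12≤38, stipend 37≥16 — Opt9 is at least as good on every objective and strictly better on at least one, so Opt9 dominates Opt7.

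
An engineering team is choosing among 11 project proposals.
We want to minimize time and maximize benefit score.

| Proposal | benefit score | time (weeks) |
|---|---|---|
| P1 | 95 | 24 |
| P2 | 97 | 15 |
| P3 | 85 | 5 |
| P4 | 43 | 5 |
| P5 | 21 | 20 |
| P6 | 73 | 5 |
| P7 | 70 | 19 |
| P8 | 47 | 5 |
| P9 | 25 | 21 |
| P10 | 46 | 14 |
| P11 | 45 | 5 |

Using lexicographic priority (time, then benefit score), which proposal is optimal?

First minimize time: best is 5, kept {P3, P4, P6, P8, P11}.
Then maximize benefit score: best is 85, kept {P3}.

P3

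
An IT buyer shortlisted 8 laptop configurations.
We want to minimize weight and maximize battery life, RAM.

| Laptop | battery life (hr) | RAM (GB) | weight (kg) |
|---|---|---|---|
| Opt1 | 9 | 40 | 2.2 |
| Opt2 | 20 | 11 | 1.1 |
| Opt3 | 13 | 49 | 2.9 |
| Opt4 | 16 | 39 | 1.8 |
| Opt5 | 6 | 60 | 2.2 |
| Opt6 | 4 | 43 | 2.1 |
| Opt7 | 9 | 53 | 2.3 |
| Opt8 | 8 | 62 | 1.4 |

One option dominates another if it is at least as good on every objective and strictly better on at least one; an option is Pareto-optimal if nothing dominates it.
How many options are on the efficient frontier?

6

Opt1: not dominated.
Opt2: not dominated (best battery life).
Opt3: not dominated.
Opt4: not dominated.
Opt5: dominated by Opt8 (battery life 8≥6, RAM 62≥60, weight 1.4≤2.2).
Opt6: dominated by Opt8 (battery life 8≥4, RAM 62≥43, weight 1.4≤2.1).
Opt7: not dominated.
Opt8: not dominated (best RAM).
Pareto-optimal: Opt1, Opt2, Opt3, Opt4, Opt7, Opt8 → 6.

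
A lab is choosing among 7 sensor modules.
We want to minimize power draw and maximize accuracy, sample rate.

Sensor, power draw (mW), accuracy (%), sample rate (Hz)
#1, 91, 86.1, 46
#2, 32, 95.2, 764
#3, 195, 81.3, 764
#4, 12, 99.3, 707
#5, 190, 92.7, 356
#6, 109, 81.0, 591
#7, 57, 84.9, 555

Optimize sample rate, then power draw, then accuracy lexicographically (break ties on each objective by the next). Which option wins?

#2

First maximize sample rate: best is 764, kept {#2, #3}.
Then minimize power draw: best is 32, kept {#2}.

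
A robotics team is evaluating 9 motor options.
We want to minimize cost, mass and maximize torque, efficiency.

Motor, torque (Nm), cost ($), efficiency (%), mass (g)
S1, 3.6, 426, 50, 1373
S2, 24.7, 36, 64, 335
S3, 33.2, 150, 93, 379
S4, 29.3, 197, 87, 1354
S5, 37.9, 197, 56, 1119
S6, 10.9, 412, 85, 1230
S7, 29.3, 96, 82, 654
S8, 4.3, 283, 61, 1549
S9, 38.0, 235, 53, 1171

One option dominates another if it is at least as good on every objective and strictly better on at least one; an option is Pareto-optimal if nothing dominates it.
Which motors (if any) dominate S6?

S3: torque 33.2≥10.9, cost 150≤412, efficiency 93≥85, mass 379≤1230 — dominates S6.
Others (S1, S2, S4, S5, S7, S8, S9) are each worse than S6 on at least one objective.

S3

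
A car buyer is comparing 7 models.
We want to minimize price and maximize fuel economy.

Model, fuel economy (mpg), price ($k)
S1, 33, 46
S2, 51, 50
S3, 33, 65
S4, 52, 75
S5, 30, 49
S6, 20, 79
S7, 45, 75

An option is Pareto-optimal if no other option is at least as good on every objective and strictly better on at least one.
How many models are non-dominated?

3

S1: not dominated (best price).
S2: not dominated.
S3: dominated by S1 (fuel economy 33≥33, price 46≤65).
S4: not dominated (best fuel economy).
S5: dominated by S1 (fuel economy 33≥30, price 46≤49).
S6: dominated by S1 (fuel economy 33≥20, price 46≤79).
S7: dominated by S2 (fuel economy 51≥45, price 50≤75).
Pareto-optimal: S1, S2, S4 → 3.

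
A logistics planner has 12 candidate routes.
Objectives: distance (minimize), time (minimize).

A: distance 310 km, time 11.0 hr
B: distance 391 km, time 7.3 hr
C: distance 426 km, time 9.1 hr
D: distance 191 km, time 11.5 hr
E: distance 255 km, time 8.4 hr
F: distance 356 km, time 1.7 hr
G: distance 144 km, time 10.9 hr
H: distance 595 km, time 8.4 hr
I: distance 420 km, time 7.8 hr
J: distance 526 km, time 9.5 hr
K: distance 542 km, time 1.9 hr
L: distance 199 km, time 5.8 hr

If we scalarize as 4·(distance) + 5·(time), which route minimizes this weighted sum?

A: 4·310 + 5·11.0 = 1295.0
B: 4·391 + 5·7.3 = 1600.5
C: 4·426 + 5·9.1 = 1749.5
D: 4·191 + 5·11.5 = 821.5
E: 4·255 + 5·8.4 = 1062.0
F: 4·356 + 5·1.7 = 1432.5
G: 4·144 + 5·10.9 = 630.5
H: 4·595 + 5·8.4 = 2422.0
I: 4·420 + 5·7.8 = 1719.0
J: 4·526 + 5·9.5 = 2151.5
K: 4·542 + 5·1.9 = 2177.5
L: 4·199 + 5·5.8 = 825.0
Lowest: G at 630.5.

G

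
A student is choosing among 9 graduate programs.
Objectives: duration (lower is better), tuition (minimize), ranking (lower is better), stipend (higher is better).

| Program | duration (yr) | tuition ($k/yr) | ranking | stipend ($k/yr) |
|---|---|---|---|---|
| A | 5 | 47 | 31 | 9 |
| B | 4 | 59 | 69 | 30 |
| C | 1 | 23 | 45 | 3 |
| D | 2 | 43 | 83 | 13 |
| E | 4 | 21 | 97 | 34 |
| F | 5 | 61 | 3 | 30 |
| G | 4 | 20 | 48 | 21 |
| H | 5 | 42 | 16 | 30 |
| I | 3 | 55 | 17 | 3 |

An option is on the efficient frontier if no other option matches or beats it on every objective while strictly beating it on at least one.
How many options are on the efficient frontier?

A: dominated by H (duration 5≤5, tuition 42≤47, ranking 16≤31, stipend 30≥9).
B: not dominated.
C: not dominated (best duration).
D: not dominated.
E: not dominated (best stipend).
F: not dominated (best ranking).
G: not dominated (best tuition).
H: not dominated.
I: not dominated.
Pareto-optimal: B, C, D, E, F, G, H, I → 8.

8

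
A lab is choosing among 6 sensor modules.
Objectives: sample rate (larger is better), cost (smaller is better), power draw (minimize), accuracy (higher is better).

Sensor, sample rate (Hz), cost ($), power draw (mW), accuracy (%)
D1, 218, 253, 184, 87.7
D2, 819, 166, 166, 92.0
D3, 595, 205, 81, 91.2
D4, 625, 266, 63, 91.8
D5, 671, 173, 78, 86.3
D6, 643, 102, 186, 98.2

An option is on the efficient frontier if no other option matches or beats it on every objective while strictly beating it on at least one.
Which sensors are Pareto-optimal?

D1: dominated by D2 (sample rate 819≥218, cost 166≤253, power draw 166≤184, accuracy 92.0≥87.7).
D2: not dominated (best sample rate).
D3: not dominated.
D4: not dominated (best power draw).
D5: not dominated.
D6: not dominated (best cost).

D2, D3, D4, D5, D6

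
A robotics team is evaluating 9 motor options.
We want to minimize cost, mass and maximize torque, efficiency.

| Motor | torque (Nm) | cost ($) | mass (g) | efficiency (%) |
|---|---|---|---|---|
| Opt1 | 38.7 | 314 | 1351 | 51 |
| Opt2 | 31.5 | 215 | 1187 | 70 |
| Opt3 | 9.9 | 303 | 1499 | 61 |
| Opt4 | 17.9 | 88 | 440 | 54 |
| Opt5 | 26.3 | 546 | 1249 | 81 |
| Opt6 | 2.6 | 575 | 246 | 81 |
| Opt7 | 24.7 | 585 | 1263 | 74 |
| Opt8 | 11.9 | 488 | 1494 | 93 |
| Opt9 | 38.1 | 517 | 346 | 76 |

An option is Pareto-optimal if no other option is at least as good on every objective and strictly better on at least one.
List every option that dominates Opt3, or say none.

Opt2: torque 31.5≥9.9, cost 215≤303, mass 1187≤1499, efficiency 70≥61 — dominates Opt3.
Others (Opt1, Opt4, Opt5, Opt6, Opt7, Opt8, Opt9) are each worse than Opt3 on at least one objective.

Opt2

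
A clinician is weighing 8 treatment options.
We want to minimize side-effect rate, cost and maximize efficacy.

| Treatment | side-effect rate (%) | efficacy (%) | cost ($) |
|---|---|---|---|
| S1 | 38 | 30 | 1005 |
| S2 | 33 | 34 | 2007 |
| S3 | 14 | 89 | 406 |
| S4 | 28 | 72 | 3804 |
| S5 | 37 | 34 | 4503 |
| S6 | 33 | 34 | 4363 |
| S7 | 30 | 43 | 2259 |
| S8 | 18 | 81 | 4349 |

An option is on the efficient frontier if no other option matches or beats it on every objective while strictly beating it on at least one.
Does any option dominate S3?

S1: worse on side-effect rate (38 vs 14).
S2: worse on side-effect rate (33 vs 14).
S4: worse on side-effect rate (28 vs 14).
S5: worse on side-effect rate (37 vs 14).
S6: worse on side-effect rate (33 vs 14).
S7: worse on side-effect rate (30 vs 14).
S8: worse on side-effect rate (18 vs 14).
No option is at least as good as S3 on every objective and strictly better on one.

No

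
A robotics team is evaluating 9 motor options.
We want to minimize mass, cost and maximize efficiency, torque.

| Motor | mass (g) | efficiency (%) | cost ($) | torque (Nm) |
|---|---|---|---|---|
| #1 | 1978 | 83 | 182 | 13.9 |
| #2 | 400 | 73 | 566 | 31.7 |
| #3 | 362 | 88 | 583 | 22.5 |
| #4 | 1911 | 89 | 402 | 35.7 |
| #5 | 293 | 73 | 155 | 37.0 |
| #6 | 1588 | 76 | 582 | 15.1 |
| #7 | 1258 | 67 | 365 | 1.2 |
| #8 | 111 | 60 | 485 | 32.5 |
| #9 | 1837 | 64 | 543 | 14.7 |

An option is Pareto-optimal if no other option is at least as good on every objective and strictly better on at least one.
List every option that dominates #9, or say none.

#5

#5: mass 293≤1837, efficiency 73≥64, cost 155≤543, torque 37.0≥14.7 — dominates #9.
Others (#1, #2, #3, #4, #6, #7, #8) are each worse than #9 on at least one objective.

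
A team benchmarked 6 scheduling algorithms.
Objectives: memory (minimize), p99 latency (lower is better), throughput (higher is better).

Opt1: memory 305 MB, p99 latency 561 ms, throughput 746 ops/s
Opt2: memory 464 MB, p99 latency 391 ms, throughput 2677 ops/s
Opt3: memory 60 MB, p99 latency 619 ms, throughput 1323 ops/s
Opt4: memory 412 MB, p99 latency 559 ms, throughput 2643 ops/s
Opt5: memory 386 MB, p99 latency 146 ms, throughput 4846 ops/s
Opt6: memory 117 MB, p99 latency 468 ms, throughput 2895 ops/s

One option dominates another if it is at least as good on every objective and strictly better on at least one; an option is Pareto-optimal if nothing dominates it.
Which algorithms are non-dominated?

Opt3, Opt5, Opt6

Opt1: dominated by Opt6 (memory 117≤305, p99 latency 468≤561, throughput 2895≥746).
Opt2: dominated by Opt5 (memory 386≤464, p99 latency 146≤391, throughput 4846≥2677).
Opt3: not dominated (best memory).
Opt4: dominated by Opt5 (memory 386≤412, p99 latency 146≤559, throughput 4846≥2643).
Opt5: not dominated (best p99 latency).
Opt6: not dominated.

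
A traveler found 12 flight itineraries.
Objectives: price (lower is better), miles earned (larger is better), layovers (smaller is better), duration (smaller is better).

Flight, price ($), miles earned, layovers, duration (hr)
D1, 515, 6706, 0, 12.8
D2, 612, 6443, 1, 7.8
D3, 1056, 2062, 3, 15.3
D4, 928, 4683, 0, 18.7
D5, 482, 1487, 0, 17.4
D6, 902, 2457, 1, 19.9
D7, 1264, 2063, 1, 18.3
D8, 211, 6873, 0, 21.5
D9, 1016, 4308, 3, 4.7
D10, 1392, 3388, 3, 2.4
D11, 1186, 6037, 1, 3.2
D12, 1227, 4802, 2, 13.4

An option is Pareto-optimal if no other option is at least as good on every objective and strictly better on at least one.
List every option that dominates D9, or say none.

none

D1: worse on duration (12.8 vs 4.7).
D2: worse on duration (7.8 vs 4.7).
D3: worse on price (1056 vs 1016).
D4: worse on duration (18.7 vs 4.7).
D5: worse on miles earned (1487 vs 4308).
D6: worse on miles earned (2457 vs 4308).
D7: worse on price (1264 vs 1016).
D8: worse on duration (21.5 vs 4.7).
D10: worse on price (1392 vs 1016).
D11: worse on price (1186 vs 1016).
D12: worse on price (1227 vs 1016).
No option dominates D9.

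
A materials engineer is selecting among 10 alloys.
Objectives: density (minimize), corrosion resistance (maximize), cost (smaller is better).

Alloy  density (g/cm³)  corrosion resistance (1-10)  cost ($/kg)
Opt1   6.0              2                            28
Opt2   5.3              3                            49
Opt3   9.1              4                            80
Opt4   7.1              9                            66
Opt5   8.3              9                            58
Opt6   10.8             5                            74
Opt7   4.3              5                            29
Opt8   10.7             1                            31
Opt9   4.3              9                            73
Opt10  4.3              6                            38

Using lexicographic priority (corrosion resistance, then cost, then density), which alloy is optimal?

First maximize corrosion resistance: best is 9, kept {Opt4, Opt5, Opt9}.
Then minimize cost: best is 58, kept {Opt5}.

Opt5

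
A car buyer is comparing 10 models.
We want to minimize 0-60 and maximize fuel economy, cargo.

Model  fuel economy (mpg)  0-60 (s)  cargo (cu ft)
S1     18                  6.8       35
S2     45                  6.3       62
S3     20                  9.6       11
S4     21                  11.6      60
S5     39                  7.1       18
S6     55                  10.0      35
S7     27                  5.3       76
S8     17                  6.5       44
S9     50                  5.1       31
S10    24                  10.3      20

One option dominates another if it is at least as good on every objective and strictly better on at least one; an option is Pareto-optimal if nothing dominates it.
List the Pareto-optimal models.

S1: dominated by S2 (fuel economy 45≥18, 0-60 6.3≤6.8, cargo 62≥35).
S2: not dominated.
S3: dominated by S2 (fuel economy 45≥20, 0-60 6.3≤9.6, cargo 62≥11).
S4: dominated by S2 (fuel economy 45≥21, 0-60 6.3≤11.6, cargo 62≥60).
S5: dominated by S2 (fuel economy 45≥39, 0-60 6.3≤7.1, cargo 62≥18).
S6: not dominated (best fuel economy).
S7: not dominated (best cargo).
S8: dominated by S2 (fuel economy 45≥17, 0-60 6.3≤6.5, cargo 62≥44).
S9: not dominated (best 0-60).
S10: dominated by S2 (fuel economy 45≥24, 0-60 6.3≤10.3, cargo 62≥20).

S2, S6, S7, S9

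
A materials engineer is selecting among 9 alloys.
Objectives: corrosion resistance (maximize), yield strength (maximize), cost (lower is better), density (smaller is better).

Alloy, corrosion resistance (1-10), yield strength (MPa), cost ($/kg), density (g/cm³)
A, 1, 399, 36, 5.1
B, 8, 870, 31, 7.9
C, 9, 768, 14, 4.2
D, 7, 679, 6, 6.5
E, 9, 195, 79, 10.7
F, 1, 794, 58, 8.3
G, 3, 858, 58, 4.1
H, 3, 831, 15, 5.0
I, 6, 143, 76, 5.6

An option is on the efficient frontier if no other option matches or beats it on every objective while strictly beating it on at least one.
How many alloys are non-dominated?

A: dominated by C (corrosion resistance 9≥1, yield strength 768≥399, cost 14≤36, density 4.2≤5.1).
B: not dominated (best yield strength).
C: not dominated.
D: not dominated (best cost).
E: dominated by C (corrosion resistance 9≥9, yield strength 768≥195, cost 14≤79, density 4.2≤10.7).
F: dominated by B (corrosion resistance 8≥1, yield strength 870≥794, cost 31≤58, density 7.9≤8.3).
G: not dominated (best density).
H: not dominated.
I: dominated by C (corrosion resistance 9≥6, yield strength 768≥143, cost 14≤76, density 4.2≤5.6).
Pareto-optimal: B, C, D, G, H → 5.

5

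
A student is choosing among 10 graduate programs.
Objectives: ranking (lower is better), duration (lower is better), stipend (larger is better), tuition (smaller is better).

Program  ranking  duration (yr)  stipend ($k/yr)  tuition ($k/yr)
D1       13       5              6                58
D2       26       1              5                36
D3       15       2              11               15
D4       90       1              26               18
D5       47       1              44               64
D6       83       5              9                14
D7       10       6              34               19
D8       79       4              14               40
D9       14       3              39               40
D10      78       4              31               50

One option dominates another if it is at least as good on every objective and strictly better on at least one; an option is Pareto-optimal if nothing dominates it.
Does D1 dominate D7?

D1 vs D7: D1 is worse on ranking (13 vs 10), so it does not dominate D7.

No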